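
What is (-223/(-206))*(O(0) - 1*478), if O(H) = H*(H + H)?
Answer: -53297/103 ≈ -517.45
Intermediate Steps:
O(H) = 2*H² (O(H) = H*(2*H) = 2*H²)
(-223/(-206))*(O(0) - 1*478) = (-223/(-206))*(2*0² - 1*478) = (-223*(-1/206))*(2*0 - 478) = 223*(0 - 478)/206 = (223/206)*(-478) = -53297/103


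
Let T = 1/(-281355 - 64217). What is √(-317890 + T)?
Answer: 3*I*√1054511835668537/172786 ≈ 563.82*I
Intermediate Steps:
T = -1/345572 (T = 1/(-345572) = -1/345572 ≈ -2.8938e-6)
√(-317890 + T) = √(-317890 - 1/345572) = √(-109853883081/345572) = 3*I*√1054511835668537/172786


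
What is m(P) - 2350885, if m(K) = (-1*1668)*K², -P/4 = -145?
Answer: -563466085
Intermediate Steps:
P = 580 (P = -4*(-145) = 580)
m(K) = -1668*K²
m(P) - 2350885 = -1668*580² - 2350885 = -1668*336400 - 2350885 = -561115200 - 2350885 = -563466085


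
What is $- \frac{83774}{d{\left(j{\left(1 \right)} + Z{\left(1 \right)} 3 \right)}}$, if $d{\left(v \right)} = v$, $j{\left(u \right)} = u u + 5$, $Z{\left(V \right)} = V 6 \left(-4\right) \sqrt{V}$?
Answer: $\frac{41887}{33} \approx 1269.3$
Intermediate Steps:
$Z{\left(V \right)} = - 24 V^{\frac{3}{2}}$ ($Z{\left(V \right)} = 6 V \left(-4\right) \sqrt{V} = - 24 V \sqrt{V} = - 24 V^{\frac{3}{2}}$)
$j{\left(u \right)} = 5 + u^{2}$ ($j{\left(u \right)} = u^{2} + 5 = 5 + u^{2}$)
$- \frac{83774}{d{\left(j{\left(1 \right)} + Z{\left(1 \right)} 3 \right)}} = - \frac{83774}{\left(5 + 1^{2}\right) + - 24 \cdot 1^{\frac{3}{2}} \cdot 3} = - \frac{83774}{\left(5 + 1\right) + \left(-24\right) 1 \cdot 3} = - \frac{83774}{6 - 72} = - \frac{83774}{-66} = \left(-83774\right) \left(- \frac{1}{66}\right) = \frac{41887}{33}$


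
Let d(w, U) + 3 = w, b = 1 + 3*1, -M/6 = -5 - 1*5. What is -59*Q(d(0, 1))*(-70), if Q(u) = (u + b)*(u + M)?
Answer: 235410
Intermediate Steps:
M = 60 (M = -6*(-5 - 1*5) = -6*(-5 - 5) = -6*(-10) = 60)
b = 4 (b = 1 + 3 = 4)
d(w, U) = -3 + w
Q(u) = (4 + u)*(60 + u) (Q(u) = (u + 4)*(u + 60) = (4 + u)*(60 + u))
-59*Q(d(0, 1))*(-70) = -59*(240 + (-3 + 0)² + 64*(-3 + 0))*(-70) = -59*(240 + (-3)² + 64*(-3))*(-70) = -59*(240 + 9 - 192)*(-70) = -59*57*(-70) = -3363*(-70) = 235410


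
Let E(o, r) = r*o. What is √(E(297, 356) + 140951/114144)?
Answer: √86098921637106/28536 ≈ 325.17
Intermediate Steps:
E(o, r) = o*r
√(E(297, 356) + 140951/114144) = √(297*356 + 140951/114144) = √(105732 + 140951*(1/114144)) = √(105732 + 140951/114144) = √(12068814359/114144) = √86098921637106/28536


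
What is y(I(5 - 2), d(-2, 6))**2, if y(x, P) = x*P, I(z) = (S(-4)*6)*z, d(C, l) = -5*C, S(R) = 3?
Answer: 291600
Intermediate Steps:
I(z) = 18*z (I(z) = (3*6)*z = 18*z)
y(x, P) = P*x
y(I(5 - 2), d(-2, 6))**2 = ((-5*(-2))*(18*(5 - 2)))**2 = (10*(18*3))**2 = (10*54)**2 = 540**2 = 291600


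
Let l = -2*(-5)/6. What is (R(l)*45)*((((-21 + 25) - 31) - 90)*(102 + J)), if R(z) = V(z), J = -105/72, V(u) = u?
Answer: -7058025/8 ≈ -8.8225e+5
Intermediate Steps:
J = -35/24 (J = -105*1/72 = -35/24 ≈ -1.4583)
l = 5/3 (l = 10*(⅙) = 5/3 ≈ 1.6667)
R(z) = z
(R(l)*45)*((((-21 + 25) - 31) - 90)*(102 + J)) = ((5/3)*45)*((((-21 + 25) - 31) - 90)*(102 - 35/24)) = 75*(((4 - 31) - 90)*(2413/24)) = 75*((-27 - 90)*(2413/24)) = 75*(-117*2413/24) = 75*(-94107/8) = -7058025/8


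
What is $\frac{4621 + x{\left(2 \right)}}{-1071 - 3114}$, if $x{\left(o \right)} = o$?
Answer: $- \frac{1541}{1395} \approx -1.1047$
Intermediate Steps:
$\frac{4621 + x{\left(2 \right)}}{-1071 - 3114} = \frac{4621 + 2}{-1071 - 3114} = \frac{4623}{-4185} = 4623 \left(- \frac{1}{4185}\right) = - \frac{1541}{1395}$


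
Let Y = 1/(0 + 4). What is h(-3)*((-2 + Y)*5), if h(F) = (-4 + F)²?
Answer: -1715/4 ≈ -428.75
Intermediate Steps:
Y = ¼ (Y = 1/4 = ¼ ≈ 0.25000)
h(-3)*((-2 + Y)*5) = (-4 - 3)²*((-2 + ¼)*5) = (-7)²*(-7/4*5) = 49*(-35/4) = -1715/4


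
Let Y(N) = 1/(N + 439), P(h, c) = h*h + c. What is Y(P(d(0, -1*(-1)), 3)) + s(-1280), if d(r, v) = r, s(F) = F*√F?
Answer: 1/442 - 20480*I*√5 ≈ 0.0022624 - 45795.0*I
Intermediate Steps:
s(F) = F^(3/2)
P(h, c) = c + h² (P(h, c) = h² + c = c + h²)
Y(N) = 1/(439 + N)
Y(P(d(0, -1*(-1)), 3)) + s(-1280) = 1/(439 + (3 + 0²)) + (-1280)^(3/2) = 1/(439 + (3 + 0)) - 20480*I*√5 = 1/(439 + 3) - 20480*I*√5 = 1/442 - 20480*I*√5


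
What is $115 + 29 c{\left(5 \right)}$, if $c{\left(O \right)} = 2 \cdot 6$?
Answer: $463$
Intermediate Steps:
$c{\left(O \right)} = 12$
$115 + 29 c{\left(5 \right)} = 115 + 29 \cdot 12 = 115 + 348 = 463$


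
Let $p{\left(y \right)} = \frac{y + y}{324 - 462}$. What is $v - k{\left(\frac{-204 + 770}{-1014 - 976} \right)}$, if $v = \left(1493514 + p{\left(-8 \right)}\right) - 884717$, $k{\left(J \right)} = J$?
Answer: $\frac{41796985522}{68655} \approx 6.088 \cdot 10^{5}$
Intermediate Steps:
$p{\left(y \right)} = - \frac{y}{69}$ ($p{\left(y \right)} = \frac{2 y}{-138} = 2 y \left(- \frac{1}{138}\right) = - \frac{y}{69}$)
$v = \frac{42007001}{69}$ ($v = \left(1493514 - - \frac{8}{69}\right) - 884717 = \left(1493514 + \frac{8}{69}\right) - 884717 = \frac{103052474}{69} - 884717 = \frac{42007001}{69} \approx 6.088 \cdot 10^{5}$)
$v - k{\left(\frac{-204 + 770}{-1014 - 976} \right)} = \frac{42007001}{69} - \frac{-204 + 770}{-1014 - 976} = \frac{42007001}{69} - \frac{566}{-1990} = \frac{42007001}{69} - 566 \left(- \frac{1}{1990}\right) = \frac{42007001}{69} - - \frac{283}{995} = \frac{42007001}{69} + \frac{283}{995} = \frac{41796985522}{68655}$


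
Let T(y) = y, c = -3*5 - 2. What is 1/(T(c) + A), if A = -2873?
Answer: -1/2890 ≈ -0.00034602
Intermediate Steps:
c = -17 (c = -15 - 2 = -17)
1/(T(c) + A) = 1/(-17 - 2873) = 1/(-2890) = -1/2890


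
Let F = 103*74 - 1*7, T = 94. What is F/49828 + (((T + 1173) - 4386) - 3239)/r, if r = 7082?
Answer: -131438497/176440948 ≈ -0.74494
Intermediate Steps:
F = 7615 (F = 7622 - 7 = 7615)
F/49828 + (((T + 1173) - 4386) - 3239)/r = 7615/49828 + (((94 + 1173) - 4386) - 3239)/7082 = 7615*(1/49828) + ((1267 - 4386) - 3239)*(1/7082) = 7615/49828 + (-3119 - 3239)*(1/7082) = 7615/49828 - 6358*1/7082 = 7615/49828 - 3179/3541 = -131438497/176440948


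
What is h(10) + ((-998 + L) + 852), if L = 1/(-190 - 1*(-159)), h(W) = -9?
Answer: -4806/31 ≈ -155.03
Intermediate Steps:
L = -1/31 (L = 1/(-190 + 159) = 1/(-31) = -1/31 ≈ -0.032258)
h(10) + ((-998 + L) + 852) = -9 + ((-998 - 1/31) + 852) = -9 + (-30939/31 + 852) = -9 - 4527/31 = -4806/31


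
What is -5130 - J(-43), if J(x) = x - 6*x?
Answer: -5345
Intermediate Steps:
J(x) = -5*x
-5130 - J(-43) = -5130 - (-5)*(-43) = -5130 - 1*215 = -5130 - 215 = -5345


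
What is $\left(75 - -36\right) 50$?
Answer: $5550$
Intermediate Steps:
$\left(75 - -36\right) 50 = \left(75 + 36\right) 50 = 111 \cdot 50 = 5550$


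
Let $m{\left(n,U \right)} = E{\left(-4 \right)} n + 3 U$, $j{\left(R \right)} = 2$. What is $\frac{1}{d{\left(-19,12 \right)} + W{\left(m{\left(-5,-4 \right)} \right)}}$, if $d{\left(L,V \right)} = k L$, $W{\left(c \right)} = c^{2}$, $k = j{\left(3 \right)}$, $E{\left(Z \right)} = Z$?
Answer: $\frac{1}{26} \approx 0.038462$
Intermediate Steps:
$k = 2$
$m{\left(n,U \right)} = - 4 n + 3 U$
$d{\left(L,V \right)} = 2 L$
$\frac{1}{d{\left(-19,12 \right)} + W{\left(m{\left(-5,-4 \right)} \right)}} = \frac{1}{2 \left(-19\right) + \left(\left(-4\right) \left(-5\right) + 3 \left(-4\right)\right)^{2}} = \frac{1}{-38 + \left(20 - 12\right)^{2}} = \frac{1}{-38 + 8^{2}} = \frac{1}{-38 + 64} = \frac{1}{26}$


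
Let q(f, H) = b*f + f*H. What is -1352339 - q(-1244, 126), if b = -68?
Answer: -1280187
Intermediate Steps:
q(f, H) = -68*f + H*f (q(f, H) = -68*f + f*H = -68*f + H*f)
-1352339 - q(-1244, 126) = -1352339 - (-1244)*(-68 + 126) = -1352339 - (-1244)*58 = -1352339 - 1*(-72152) = -1352339 + 72152 = -1280187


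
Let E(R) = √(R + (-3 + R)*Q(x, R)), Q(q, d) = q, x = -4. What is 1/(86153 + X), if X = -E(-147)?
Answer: 86153/7422338956 + √453/7422338956 ≈ 1.1610e-5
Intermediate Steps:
E(R) = √(12 - 3*R) (E(R) = √(R + (-3 + R)*(-4)) = √(R + (12 - 4*R)) = √(12 - 3*R))
X = -√453 (X = -√(12 - 3*(-147)) = -√(12 + 441) = -√453 ≈ -21.284)
1/(86153 + X) = 1/(86153 - √453)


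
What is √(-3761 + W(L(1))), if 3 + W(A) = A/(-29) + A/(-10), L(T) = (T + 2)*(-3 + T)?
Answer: I*√79121135/145 ≈ 61.345*I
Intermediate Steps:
L(T) = (-3 + T)*(2 + T) (L(T) = (2 + T)*(-3 + T) = (-3 + T)*(2 + T))
W(A) = -3 - 39*A/290 (W(A) = -3 + (A/(-29) + A/(-10)) = -3 + (A*(-1/29) + A*(-⅒)) = -3 + (-A/29 - A/10) = -3 - 39*A/290)
√(-3761 + W(L(1))) = √(-3761 + (-3 - 39*(-6 + 1² - 1*1)/290)) = √(-3761 + (-3 - 39*(-6 + 1 - 1)/290)) = √(-3761 + (-3 - 39/290*(-6))) = √(-3761 + (-3 + 117/145)) = √(-3761 - 318/145) = √(-545663/145) = I*√79121135/145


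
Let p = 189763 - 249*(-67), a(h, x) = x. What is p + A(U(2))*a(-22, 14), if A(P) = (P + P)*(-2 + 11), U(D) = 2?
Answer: 206950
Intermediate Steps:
A(P) = 18*P (A(P) = (2*P)*9 = 18*P)
p = 206446 (p = 189763 - 1*(-16683) = 189763 + 16683 = 206446)
p + A(U(2))*a(-22, 14) = 206446 + (18*2)*14 = 206446 + 36*14 = 206446 + 504 = 206950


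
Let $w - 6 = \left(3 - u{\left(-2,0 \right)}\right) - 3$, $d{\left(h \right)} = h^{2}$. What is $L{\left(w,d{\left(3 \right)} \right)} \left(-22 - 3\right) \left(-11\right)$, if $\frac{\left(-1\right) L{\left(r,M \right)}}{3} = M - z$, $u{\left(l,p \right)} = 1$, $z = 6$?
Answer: $-2475$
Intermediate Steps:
$w = 5$ ($w = 6 + \left(\left(3 - 1\right) - 3\right) = 6 + \left(2 - 3\right) = 6 - 1 = 5$)
$L{\left(r,M \right)} = 18 - 3 M$ ($L{\left(r,M \right)} = - 3 \left(M - 6\right) = - 3 \left(-6 + M\right) = 18 - 3 M$)
$L{\left(w,d{\left(3 \right)} \right)} \left(-22 - 3\right) \left(-11\right) = \left(18 - 3 \cdot 3^{2}\right) \left(-22 - 3\right) \left(-11\right) = \left(18 - 27\right) \left(\left(-25\right) \left(-11\right)\right) = \left(18 - 27\right) 275 = \left(-9\right) 275 = -2475$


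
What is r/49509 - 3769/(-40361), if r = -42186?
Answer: -505356575/666077583 ≈ -0.75871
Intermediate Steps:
r/49509 - 3769/(-40361) = -42186/49509 - 3769/(-40361) = -42186*1/49509 - 3769*(-1/40361) = -14062/16503 + 3769/40361 = -505356575/666077583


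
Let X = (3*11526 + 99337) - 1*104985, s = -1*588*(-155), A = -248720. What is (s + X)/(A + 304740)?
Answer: 12007/5602 ≈ 2.1433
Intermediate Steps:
s = 91140 (s = -588*(-155) = 91140)
X = 28930 (X = (34578 + 99337) - 104985 = 133915 - 104985 = 28930)
(s + X)/(A + 304740) = (91140 + 28930)/(-248720 + 304740) = 120070/56020 = 120070*(1/56020) = 12007/5602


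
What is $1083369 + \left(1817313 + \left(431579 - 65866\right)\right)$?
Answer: $3266395$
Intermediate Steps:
$1083369 + \left(1817313 + \left(431579 - 65866\right)\right) = 1083369 + \left(1817313 + 365713\right) = 1083369 + 2183026 = 3266395$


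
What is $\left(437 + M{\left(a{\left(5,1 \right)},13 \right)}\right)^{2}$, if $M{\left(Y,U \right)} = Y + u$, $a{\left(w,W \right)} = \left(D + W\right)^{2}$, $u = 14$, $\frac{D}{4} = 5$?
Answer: $795664$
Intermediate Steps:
$D = 20$ ($D = 4 \cdot 5 = 20$)
$a{\left(w,W \right)} = \left(20 + W\right)^{2}$
$M{\left(Y,U \right)} = 14 + Y$ ($M{\left(Y,U \right)} = Y + 14 = 14 + Y$)
$\left(437 + M{\left(a{\left(5,1 \right)},13 \right)}\right)^{2} = \left(437 + \left(14 + \left(20 + 1\right)^{2}\right)\right)^{2} = \left(437 + \left(14 + 21^{2}\right)\right)^{2} = \left(437 + \left(14 + 441\right)\right)^{2} = \left(437 + 455\right)^{2} = 892^{2} = 795664$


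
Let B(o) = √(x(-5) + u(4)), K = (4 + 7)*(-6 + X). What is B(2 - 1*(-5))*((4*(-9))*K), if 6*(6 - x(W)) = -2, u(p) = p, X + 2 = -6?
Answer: 1848*√93 ≈ 17821.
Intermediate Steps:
X = -8 (X = -2 - 6 = -8)
x(W) = 19/3 (x(W) = 6 - ⅙*(-2) = 6 + ⅓ = 19/3)
K = -154 (K = (4 + 7)*(-6 - 8) = 11*(-14) = -154)
B(o) = √93/3 (B(o) = √(19/3 + 4) = √(31/3) = √93/3)
B(2 - 1*(-5))*((4*(-9))*K) = (√93/3)*((4*(-9))*(-154)) = (√93/3)*(-36*(-154)) = (√93/3)*5544 = 1848*√93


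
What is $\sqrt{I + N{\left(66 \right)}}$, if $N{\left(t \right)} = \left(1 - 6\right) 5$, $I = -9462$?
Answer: $i \sqrt{9487} \approx 97.401 i$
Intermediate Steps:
$N{\left(t \right)} = -25$ ($N{\left(t \right)} = \left(-5\right) 5 = -25$)
$\sqrt{I + N{\left(66 \right)}} = \sqrt{-9462 - 25} = \sqrt{-9487} = i \sqrt{9487}$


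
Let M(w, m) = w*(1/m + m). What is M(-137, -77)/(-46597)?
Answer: -812410/3587969 ≈ -0.22643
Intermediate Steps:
M(w, m) = w*(m + 1/m)
M(-137, -77)/(-46597) = (-77*(-137) - 137/(-77))/(-46597) = (10549 - 137*(-1/77))*(-1/46597) = (10549 + 137/77)*(-1/46597) = (812410/77)*(-1/46597) = -812410/3587969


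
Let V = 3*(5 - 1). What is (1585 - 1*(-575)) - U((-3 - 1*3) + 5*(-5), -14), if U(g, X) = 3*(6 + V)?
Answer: 2106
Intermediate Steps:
V = 12 (V = 3*4 = 12)
U(g, X) = 54 (U(g, X) = 3*(6 + 12) = 3*18 = 54)
(1585 - 1*(-575)) - U((-3 - 1*3) + 5*(-5), -14) = (1585 - 1*(-575)) - 1*54 = (1585 + 575) - 54 = 2160 - 54 = 2106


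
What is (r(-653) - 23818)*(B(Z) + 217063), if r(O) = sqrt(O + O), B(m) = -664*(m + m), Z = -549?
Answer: -22535043430 + 946135*I*sqrt(1306) ≈ -2.2535e+10 + 3.4192e+7*I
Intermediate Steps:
B(m) = -1328*m
r(O) = sqrt(2)*sqrt(O) (r(O) = sqrt(2*O) = sqrt(2)*sqrt(O))
(r(-653) - 23818)*(B(Z) + 217063) = (sqrt(2)*sqrt(-653) - 23818)*(-1328*(-549) + 217063) = (sqrt(2)*(I*sqrt(653)) - 23818)*(729072 + 217063) = (I*sqrt(1306) - 23818)*946135 = (-23818 + I*sqrt(1306))*946135 = -22535043430 + 946135*I*sqrt(1306)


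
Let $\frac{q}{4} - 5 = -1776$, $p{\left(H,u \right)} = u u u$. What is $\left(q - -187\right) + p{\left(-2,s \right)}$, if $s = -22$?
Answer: $-17545$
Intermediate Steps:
$p{\left(H,u \right)} = u^{3}$ ($p{\left(H,u \right)} = u^{2} u = u^{3}$)
$q = -7084$ ($q = 20 + 4 \left(-1776\right) = 20 - 7104 = -7084$)
$\left(q - -187\right) + p{\left(-2,s \right)} = \left(-7084 - -187\right) + \left(-22\right)^{3} = \left(-7084 + 187\right) - 10648 = -6897 - 10648 = -17545$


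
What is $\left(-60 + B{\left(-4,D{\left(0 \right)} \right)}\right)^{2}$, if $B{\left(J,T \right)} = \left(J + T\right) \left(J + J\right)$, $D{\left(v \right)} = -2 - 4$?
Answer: $400$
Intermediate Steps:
$D{\left(v \right)} = -6$
$B{\left(J,T \right)} = 2 J \left(J + T\right)$ ($B{\left(J,T \right)} = \left(J + T\right) 2 J = 2 J \left(J + T\right)$)
$\left(-60 + B{\left(-4,D{\left(0 \right)} \right)}\right)^{2} = \left(-60 + 2 \left(-4\right) \left(-4 - 6\right)\right)^{2} = \left(-60 + 2 \left(-4\right) \left(-10\right)\right)^{2} = \left(-60 + 80\right)^{2} = 20^{2} = 400$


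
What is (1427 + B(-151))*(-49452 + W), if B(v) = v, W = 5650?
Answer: -55891352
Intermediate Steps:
(1427 + B(-151))*(-49452 + W) = (1427 - 151)*(-49452 + 5650) = 1276*(-43802) = -55891352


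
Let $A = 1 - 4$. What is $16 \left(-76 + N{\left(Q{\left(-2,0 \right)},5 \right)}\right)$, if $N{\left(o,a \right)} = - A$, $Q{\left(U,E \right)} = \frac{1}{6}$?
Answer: $-1168$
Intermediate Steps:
$Q{\left(U,E \right)} = \frac{1}{6}$
$A = -3$ ($A = 1 - 4 = -3$)
$N{\left(o,a \right)} = 3$ ($N{\left(o,a \right)} = \left(-1\right) \left(-3\right) = 3$)
$16 \left(-76 + N{\left(Q{\left(-2,0 \right)},5 \right)}\right) = 16 \left(-76 + 3\right) = 16 \left(-73\right) = -1168$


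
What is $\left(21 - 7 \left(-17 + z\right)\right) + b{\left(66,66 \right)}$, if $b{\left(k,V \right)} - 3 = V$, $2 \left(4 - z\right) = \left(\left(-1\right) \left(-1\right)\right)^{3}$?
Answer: $\frac{369}{2} \approx 184.5$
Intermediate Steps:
$z = \frac{7}{2}$ ($z = 4 - \frac{\left(\left(-1\right) \left(-1\right)\right)^{3}}{2} = 4 - \frac{1^{3}}{2} = 4 - \frac{1}{2} = \frac{7}{2} \approx 3.5$)
$b{\left(k,V \right)} = 3 + V$
$\left(21 - 7 \left(-17 + z\right)\right) + b{\left(66,66 \right)} = \left(21 - 7 \left(-17 + \frac{7}{2}\right)\right) + \left(3 + 66\right) = \left(21 - - \frac{189}{2}\right) + 69 = \left(21 + \frac{189}{2}\right) + 69 = \frac{231}{2} + 69 = \frac{369}{2}$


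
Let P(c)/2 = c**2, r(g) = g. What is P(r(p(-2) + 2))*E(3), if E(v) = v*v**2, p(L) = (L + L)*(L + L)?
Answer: 17496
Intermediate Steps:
p(L) = 4*L**2 (p(L) = (2*L)*(2*L) = 4*L**2)
E(v) = v**3
P(c) = 2*c**2
P(r(p(-2) + 2))*E(3) = (2*(4*(-2)**2 + 2)**2)*3**3 = (2*(4*4 + 2)**2)*27 = (2*(16 + 2)**2)*27 = (2*18**2)*27 = (2*324)*27 = 648*27 = 17496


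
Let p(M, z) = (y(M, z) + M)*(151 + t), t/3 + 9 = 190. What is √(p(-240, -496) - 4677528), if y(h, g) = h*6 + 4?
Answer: 4*I*√365042 ≈ 2416.8*I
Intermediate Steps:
t = 543 (t = -27 + 3*190 = -27 + 570 = 543)
y(h, g) = 4 + 6*h (y(h, g) = 6*h + 4 = 4 + 6*h)
p(M, z) = 2776 + 4858*M (p(M, z) = ((4 + 6*M) + M)*(151 + 543) = (4 + 7*M)*694 = 2776 + 4858*M)
√(p(-240, -496) - 4677528) = √((2776 + 4858*(-240)) - 4677528) = √((2776 - 1165920) - 4677528) = √(-1163144 - 4677528) = √(-5840672) = 4*I*√365042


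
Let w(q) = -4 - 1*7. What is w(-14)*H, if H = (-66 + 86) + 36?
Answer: -616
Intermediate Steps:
w(q) = -11 (w(q) = -4 - 7 = -11)
H = 56 (H = 20 + 36 = 56)
w(-14)*H = -11*56 = -616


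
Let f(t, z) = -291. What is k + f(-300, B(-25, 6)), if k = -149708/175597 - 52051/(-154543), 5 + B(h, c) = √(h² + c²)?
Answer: -7910946890758/27137287171 ≈ -291.52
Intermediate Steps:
B(h, c) = -5 + √(c² + h²) (B(h, c) = -5 + √(h² + c²) = -5 + √(c² + h²))
k = -13996323997/27137287171 (k = -149708*1/175597 - 52051*(-1/154543) = -149708/175597 + 52051/154543 = -13996323997/27137287171 ≈ -0.51576)
k + f(-300, B(-25, 6)) = -13996323997/27137287171 - 291 = -7910946890758/27137287171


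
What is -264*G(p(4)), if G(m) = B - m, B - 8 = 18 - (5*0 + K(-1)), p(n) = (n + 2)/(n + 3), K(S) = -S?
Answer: -44616/7 ≈ -6373.7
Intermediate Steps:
p(n) = (2 + n)/(3 + n)
B = 25 (B = 8 + (18 - (5*0 - 1*(-1))) = 8 + (18 - (0 + 1)) = 8 + (18 - 1*1) = 8 + (18 - 1) = 8 + 17 = 25)
G(m) = 25 - m
-264*G(p(4)) = -264*(25 - (2 + 4)/(3 + 4)) = -264*(25 - 6/7) = -264*169/7 = -44616/7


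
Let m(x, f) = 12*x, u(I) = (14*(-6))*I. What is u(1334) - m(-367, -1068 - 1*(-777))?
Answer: -107652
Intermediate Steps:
u(I) = -84*I
u(1334) - m(-367, -1068 - 1*(-777)) = -84*1334 - 12*(-367) = -112056 - 1*(-4404) = -112056 + 4404 = -107652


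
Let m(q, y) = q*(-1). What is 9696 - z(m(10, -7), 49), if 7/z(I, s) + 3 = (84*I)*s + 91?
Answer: 398234119/41072 ≈ 9696.0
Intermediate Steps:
m(q, y) = -q
z(I, s) = 7/(88 + 84*I*s) (z(I, s) = 7/(-3 + ((84*I)*s + 91)) = 7/(-3 + (84*I*s + 91)) = 7/(-3 + (91 + 84*I*s)) = 7/(88 + 84*I*s))
9696 - z(m(10, -7), 49) = 9696 - 7/(4*(22 + 21*(-1*10)*49)) = 9696 - 7/(4*(22 + 21*(-10)*49)) = 9696 - 7/(4*(22 - 10290)) = 9696 - 7/(4*(-10268)) = 9696 - 7*(-1)/(4*10268) = 9696 - 1*(-7/41072) = 9696 + 7/41072 = 398234119/41072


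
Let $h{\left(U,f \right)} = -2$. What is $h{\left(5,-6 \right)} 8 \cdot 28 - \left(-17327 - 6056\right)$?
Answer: $22935$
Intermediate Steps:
$h{\left(5,-6 \right)} 8 \cdot 28 - \left(-17327 - 6056\right) = \left(-2\right) 8 \cdot 28 - \left(-17327 - 6056\right) = \left(-16\right) 28 - \left(-17327 - 6056\right) = -448 - -23383 = -448 + 23383 = 22935$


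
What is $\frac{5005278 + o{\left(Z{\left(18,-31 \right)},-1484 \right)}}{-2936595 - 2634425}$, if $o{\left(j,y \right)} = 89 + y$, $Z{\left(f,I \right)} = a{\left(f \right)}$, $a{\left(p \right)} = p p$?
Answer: $- \frac{5003883}{5571020} \approx -0.8982$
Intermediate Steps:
$a{\left(p \right)} = p^{2}$
$Z{\left(f,I \right)} = f^{2}$
$\frac{5005278 + o{\left(Z{\left(18,-31 \right)},-1484 \right)}}{-2936595 - 2634425} = \frac{5005278 + \left(89 - 1484\right)}{-2936595 - 2634425} = \frac{5005278 - 1395}{-5571020} = 5003883 \left(- \frac{1}{5571020}\right) = - \frac{5003883}{5571020}$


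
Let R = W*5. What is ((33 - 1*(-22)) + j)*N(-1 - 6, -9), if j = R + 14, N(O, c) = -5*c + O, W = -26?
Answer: -2318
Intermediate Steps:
R = -130 (R = -26*5 = -130)
N(O, c) = O - 5*c
j = -116 (j = -130 + 14 = -116)
((33 - 1*(-22)) + j)*N(-1 - 6, -9) = ((33 - 1*(-22)) - 116)*((-1 - 6) - 5*(-9)) = ((33 + 22) - 116)*(-7 + 45) = (55 - 116)*38 = -61*38 = -2318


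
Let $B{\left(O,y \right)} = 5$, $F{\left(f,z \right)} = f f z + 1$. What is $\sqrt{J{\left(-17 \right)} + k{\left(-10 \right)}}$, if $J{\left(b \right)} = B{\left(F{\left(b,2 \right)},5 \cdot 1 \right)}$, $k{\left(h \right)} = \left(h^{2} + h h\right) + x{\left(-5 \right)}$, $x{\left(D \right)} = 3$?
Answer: $4 \sqrt{13} \approx 14.422$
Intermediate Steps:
$F{\left(f,z \right)} = 1 + z f^{2}$ ($F{\left(f,z \right)} = f^{2} z + 1 = z f^{2} + 1 = 1 + z f^{2}$)
$k{\left(h \right)} = 3 + 2 h^{2}$ ($k{\left(h \right)} = \left(h^{2} + h h\right) + 3 = \left(h^{2} + h^{2}\right) + 3 = 2 h^{2} + 3 = 3 + 2 h^{2}$)
$J{\left(b \right)} = 5$
$\sqrt{J{\left(-17 \right)} + k{\left(-10 \right)}} = \sqrt{5 + \left(3 + 2 \left(-10\right)^{2}\right)} = \sqrt{5 + \left(3 + 2 \cdot 100\right)} = \sqrt{5 + \left(3 + 200\right)} = \sqrt{5 + 203} = \sqrt{208} = 4 \sqrt{13}$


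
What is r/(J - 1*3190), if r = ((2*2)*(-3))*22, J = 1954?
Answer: 22/103 ≈ 0.21359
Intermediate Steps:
r = -264 (r = (4*(-3))*22 = -12*22 = -264)
r/(J - 1*3190) = -264/(1954 - 1*3190) = -264/(1954 - 3190) = -264/(-1236) = -264*(-1/1236) = 22/103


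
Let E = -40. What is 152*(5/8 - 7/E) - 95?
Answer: 133/5 ≈ 26.600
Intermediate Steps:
152*(5/8 - 7/E) - 95 = 152*(5/8 - 7/(-40)) - 95 = 152*(5*(⅛) - 7*(-1/40)) - 95 = 152*(5/8 + 7/40) - 95 = 152*(⅘) - 95 = 608/5 - 95 = 133/5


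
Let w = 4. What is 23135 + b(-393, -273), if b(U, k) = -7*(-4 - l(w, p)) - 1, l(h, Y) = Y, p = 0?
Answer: 23162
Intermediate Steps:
b(U, k) = 27 (b(U, k) = -7*(-4 - 1*0) - 1 = -7*(-4 + 0) - 1 = -7*(-4) - 1 = 28 - 1 = 27)
23135 + b(-393, -273) = 23135 + 27 = 23162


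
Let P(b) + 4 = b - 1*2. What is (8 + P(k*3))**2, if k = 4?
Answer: 196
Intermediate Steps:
P(b) = -6 + b (P(b) = -4 + (b - 1*2) = -4 + (b - 2) = -4 + (-2 + b) = -6 + b)
(8 + P(k*3))**2 = (8 + (-6 + 4*3))**2 = (8 + (-6 + 12))**2 = (8 + 6)**2 = 14**2 = 196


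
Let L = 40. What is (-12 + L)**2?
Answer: 784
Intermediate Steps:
(-12 + L)**2 = (-12 + 40)**2 = 28**2 = 784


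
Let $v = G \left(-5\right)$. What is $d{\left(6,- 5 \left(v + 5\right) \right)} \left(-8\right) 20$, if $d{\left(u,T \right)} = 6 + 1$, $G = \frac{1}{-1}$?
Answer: $-1120$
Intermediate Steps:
$G = -1$
$v = 5$ ($v = \left(-1\right) \left(-5\right) = 5$)
$d{\left(u,T \right)} = 7$
$d{\left(6,- 5 \left(v + 5\right) \right)} \left(-8\right) 20 = 7 \left(-8\right) 20 = \left(-56\right) 20 = -1120$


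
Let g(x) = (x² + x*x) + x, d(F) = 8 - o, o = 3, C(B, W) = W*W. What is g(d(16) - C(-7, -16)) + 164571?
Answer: 290322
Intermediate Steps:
C(B, W) = W²
d(F) = 5 (d(F) = 8 - 1*3 = 8 - 3 = 5)
g(x) = x + 2*x² (g(x) = (x² + x²) + x = 2*x² + x = x + 2*x²)
g(d(16) - C(-7, -16)) + 164571 = (5 - 1*(-16)²)*(1 + 2*(5 - 1*(-16)²)) + 164571 = (5 - 1*256)*(1 + 2*(5 - 1*256)) + 164571 = (5 - 256)*(1 + 2*(5 - 256)) + 164571 = -251*(1 + 2*(-251)) + 164571 = -251*(1 - 502) + 164571 = -251*(-501) + 164571 = 125751 + 164571 = 290322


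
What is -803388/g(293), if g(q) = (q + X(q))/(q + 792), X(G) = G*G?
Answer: -20754190/2051 ≈ -10119.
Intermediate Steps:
X(G) = G²
g(q) = (q + q²)/(792 + q) (g(q) = (q + q²)/(q + 792) = (q + q²)/(792 + q))
-803388/g(293) = -803388*(792 + 293)/(293*(1 + 293)) = -803388/(293*294/1085) = -803388/(293*(1/1085)*294) = -803388/12306/155 = -803388*155/12306 = -20754190/2051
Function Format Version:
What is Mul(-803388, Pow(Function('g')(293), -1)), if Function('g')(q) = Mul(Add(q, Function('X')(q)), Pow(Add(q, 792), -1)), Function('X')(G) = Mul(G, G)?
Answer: Rational(-20754190, 2051) ≈ -10119.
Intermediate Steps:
Function('X')(G) = Pow(G, 2)
Function('g')(q) = Mul(Pow(Add(792, q), -1), Add(q, Pow(q, 2))) (Function('g')(q) = Mul(Add(q, Pow(q, 2)), Pow(Add(q, 792), -1)) = Mul(Add(q, Pow(q, 2)), Pow(Add(792, q), -1)) = Mul(Pow(Add(792, q), -1), Add(q, Pow(q, 2))))
Mul(-803388, Pow(Function('g')(293), -1)) = Mul(-803388, Pow(Mul(293, Pow(Add(792, 293), -1), Add(1, 293)), -1)) = Mul(-803388, Pow(Mul(293, Pow(1085, -1), 294), -1)) = Mul(-803388, Pow(Mul(293, Rational(1, 1085), 294), -1)) = Mul(-803388, Pow(Rational(12306, 155), -1)) = Mul(-803388, Rational(155, 12306)) = Rational(-20754190, 2051)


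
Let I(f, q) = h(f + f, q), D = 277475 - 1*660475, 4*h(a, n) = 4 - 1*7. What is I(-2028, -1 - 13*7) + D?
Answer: -1532003/4 ≈ -3.8300e+5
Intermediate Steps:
h(a, n) = -¾ (h(a, n) = (4 - 1*7)/4 = (4 - 7)/4 = (¼)*(-3) = -¾)
D = -383000 (D = 277475 - 660475 = -383000)
I(f, q) = -¾
I(-2028, -1 - 13*7) + D = -¾ - 383000 = -1532003/4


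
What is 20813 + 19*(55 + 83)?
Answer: 23435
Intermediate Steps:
20813 + 19*(55 + 83) = 20813 + 19*138 = 20813 + 2622 = 23435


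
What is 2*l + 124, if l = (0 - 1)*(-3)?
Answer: 130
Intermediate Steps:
l = 3 (l = -1*(-3) = 3)
2*l + 124 = 2*3 + 124 = 6 + 124 = 130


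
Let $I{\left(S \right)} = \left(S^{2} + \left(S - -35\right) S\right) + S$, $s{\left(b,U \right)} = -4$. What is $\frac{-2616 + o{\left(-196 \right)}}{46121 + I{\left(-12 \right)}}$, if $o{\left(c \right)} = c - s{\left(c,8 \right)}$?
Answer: $- \frac{2808}{45977} \approx -0.061074$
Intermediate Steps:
$o{\left(c \right)} = 4 + c$ ($o{\left(c \right)} = c - -4 = c + 4 = 4 + c$)
$I{\left(S \right)} = S + S^{2} + S \left(35 + S\right)$ ($I{\left(S \right)} = \left(S^{2} + \left(S + 35\right) S\right) + S = \left(S^{2} + \left(35 + S\right) S\right) + S = \left(S^{2} + S \left(35 + S\right)\right) + S = S + S^{2} + S \left(35 + S\right)$)
$\frac{-2616 + o{\left(-196 \right)}}{46121 + I{\left(-12 \right)}} = \frac{-2616 + \left(4 - 196\right)}{46121 + 2 \left(-12\right) \left(18 - 12\right)} = \frac{-2616 - 192}{46121 + 2 \left(-12\right) 6} = - \frac{2808}{46121 - 144} = - \frac{2808}{45977}$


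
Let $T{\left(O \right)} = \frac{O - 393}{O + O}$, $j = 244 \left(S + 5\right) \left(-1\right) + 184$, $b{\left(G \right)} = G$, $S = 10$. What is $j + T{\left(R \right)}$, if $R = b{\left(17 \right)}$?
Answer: $- \frac{59280}{17} \approx -3487.1$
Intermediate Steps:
$R = 17$
$j = -3476$ ($j = 244 \left(10 + 5\right) \left(-1\right) + 184 = 244 \cdot 15 \left(-1\right) + 184 = 244 \left(-15\right) + 184 = -3660 + 184 = -3476$)
$T{\left(O \right)} = \frac{-393 + O}{2 O}$
$j + T{\left(R \right)} = -3476 + \frac{-393 + 17}{2 \cdot 17} = -3476 + \frac{1}{2} \cdot \frac{1}{17} \left(-376\right) = -3476 - \frac{188}{17} = - \frac{59280}{17}$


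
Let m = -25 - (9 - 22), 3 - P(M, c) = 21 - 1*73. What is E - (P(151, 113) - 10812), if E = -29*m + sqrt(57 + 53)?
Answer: 11105 + sqrt(110) ≈ 11115.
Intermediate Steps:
P(M, c) = 55 (P(M, c) = 3 - (21 - 1*73) = 3 - (21 - 73) = 3 - 1*(-52) = 3 + 52 = 55)
m = -12 (m = -25 - 1*(-13) = -25 + 13 = -12)
E = 348 + sqrt(110) (E = -29*(-12) + sqrt(57 + 53) = 348 + sqrt(110) ≈ 358.49)
E - (P(151, 113) - 10812) = (348 + sqrt(110)) - (55 - 10812) = (348 + sqrt(110)) - 1*(-10757) = (348 + sqrt(110)) + 10757 = 11105 + sqrt(110)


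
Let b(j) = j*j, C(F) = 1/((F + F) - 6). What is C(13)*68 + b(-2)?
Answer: 37/5 ≈ 7.4000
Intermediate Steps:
C(F) = 1/(-6 + 2*F) (C(F) = 1/(2*F - 6) = 1/(-6 + 2*F))
b(j) = j²
C(13)*68 + b(-2) = (1/(2*(-3 + 13)))*68 + (-2)² = ((½)/10)*68 + 4 = ((½)*(⅒))*68 + 4 = (1/20)*68 + 4 = 17/5 + 4 = 37/5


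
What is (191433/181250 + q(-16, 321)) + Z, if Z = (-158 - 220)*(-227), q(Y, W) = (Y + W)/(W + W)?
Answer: 2496194714059/29090625 ≈ 85808.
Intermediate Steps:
q(Y, W) = (W + Y)/(2*W) (q(Y, W) = (W + Y)/((2*W)) = (W + Y)*(1/(2*W)) = (W + Y)/(2*W))
Z = 85806 (Z = -378*(-227) = 85806)
(191433/181250 + q(-16, 321)) + Z = (191433/181250 + (½)*(321 - 16)/321) + 85806 = (191433*(1/181250) + (½)*(1/321)*305) + 85806 = (191433/181250 + 305/642) + 85806 = 44545309/29090625 + 85806 = 2496194714059/29090625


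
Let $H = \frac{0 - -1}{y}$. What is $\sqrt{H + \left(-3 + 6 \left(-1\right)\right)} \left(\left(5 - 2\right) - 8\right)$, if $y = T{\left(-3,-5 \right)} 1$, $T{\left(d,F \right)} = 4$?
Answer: $- \frac{5 i \sqrt{35}}{2} \approx - 14.79 i$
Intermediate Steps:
$y = 4$ ($y = 4 \cdot 1 = 4$)
$H = \frac{1}{4}$ ($H = \frac{0 - -1}{4} = \left(0 + 1\right) \frac{1}{4} = 1 \cdot \frac{1}{4} = \frac{1}{4} \approx 0.25$)
$\sqrt{H + \left(-3 + 6 \left(-1\right)\right)} \left(\left(5 - 2\right) - 8\right) = \sqrt{\frac{1}{4} + \left(-3 + 6 \left(-1\right)\right)} \left(\left(5 - 2\right) - 8\right) = \sqrt{\frac{1}{4} - 9} \left(\left(5 - 2\right) - 8\right) = \sqrt{\frac{1}{4} - 9} \left(3 - 8\right) = \sqrt{- \frac{35}{4}} \left(-5\right) = \frac{i \sqrt{35}}{2} \left(-5\right) = - \frac{5 i \sqrt{35}}{2}$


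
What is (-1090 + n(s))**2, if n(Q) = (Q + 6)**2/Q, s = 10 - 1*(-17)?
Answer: 9916201/9 ≈ 1.1018e+6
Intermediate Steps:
s = 27 (s = 10 + 17 = 27)
n(Q) = (6 + Q)**2/Q
(-1090 + n(s))**2 = (-1090 + (6 + 27)**2/27)**2 = (-1090 + (1/27)*33**2)**2 = (-1090 + (1/27)*1089)**2 = (-1090 + 121/3)**2 = (-3149/3)**2 = 9916201/9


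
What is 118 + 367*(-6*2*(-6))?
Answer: 26542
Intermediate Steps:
118 + 367*(-6*2*(-6)) = 118 + 367*(-12*(-6)) = 118 + 367*72 = 118 + 26424 = 26542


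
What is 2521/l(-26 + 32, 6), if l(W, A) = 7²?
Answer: 2521/49 ≈ 51.449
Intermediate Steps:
l(W, A) = 49
2521/l(-26 + 32, 6) = 2521/49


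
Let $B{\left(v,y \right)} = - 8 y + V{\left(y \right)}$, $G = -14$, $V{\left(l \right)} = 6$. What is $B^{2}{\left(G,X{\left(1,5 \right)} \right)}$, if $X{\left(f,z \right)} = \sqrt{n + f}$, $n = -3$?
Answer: $-92 - 96 i \sqrt{2} \approx -92.0 - 135.76 i$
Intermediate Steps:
$X{\left(f,z \right)} = \sqrt{-3 + f}$
$B{\left(v,y \right)} = 6 - 8 y$ ($B{\left(v,y \right)} = - 8 y + 6 = 6 - 8 y$)
$B^{2}{\left(G,X{\left(1,5 \right)} \right)} = \left(6 - 8 \sqrt{-3 + 1}\right)^{2} = \left(6 - 8 \sqrt{-2}\right)^{2} = \left(6 - 8 i \sqrt{2}\right)^{2}$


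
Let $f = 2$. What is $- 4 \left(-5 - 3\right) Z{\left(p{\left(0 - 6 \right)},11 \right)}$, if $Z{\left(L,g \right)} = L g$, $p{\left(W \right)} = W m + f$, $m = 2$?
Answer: $-3520$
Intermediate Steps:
$p{\left(W \right)} = 2 + 2 W$ ($p{\left(W \right)} = W 2 + 2 = 2 W + 2 = 2 + 2 W$)
$- 4 \left(-5 - 3\right) Z{\left(p{\left(0 - 6 \right)},11 \right)} = - 4 \left(-5 - 3\right) \left(2 + 2 \left(0 - 6\right)\right) 11 = \left(-4\right) \left(-8\right) \left(2 + 2 \left(0 - 6\right)\right) 11 = 32 \left(2 + 2 \left(-6\right)\right) 11 = 32 \left(2 - 12\right) 11 = 32 \left(\left(-10\right) 11\right) = 32 \left(-110\right) = -3520$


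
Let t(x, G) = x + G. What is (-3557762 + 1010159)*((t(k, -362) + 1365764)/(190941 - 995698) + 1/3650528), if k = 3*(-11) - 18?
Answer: 12697893438708431313/2937787961696 ≈ 4.3223e+6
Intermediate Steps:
k = -51 (k = -33 - 18 = -51)
t(x, G) = G + x
(-3557762 + 1010159)*((t(k, -362) + 1365764)/(190941 - 995698) + 1/3650528) = (-3557762 + 1010159)*(((-362 - 51) + 1365764)/(190941 - 995698) + 1/3650528) = -2547603*((-413 + 1365764)/(-804757) + 1/3650528) = -2547603*(1365351*(-1/804757) + 1/3650528) = -2547603*(-1365351/804757 + 1/3650528) = -2547603*(-4984251250571/2937787961696) = 12697893438708431313/2937787961696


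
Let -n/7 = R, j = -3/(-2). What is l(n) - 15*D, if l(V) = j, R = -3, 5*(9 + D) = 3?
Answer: 255/2 ≈ 127.50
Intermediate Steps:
D = -42/5 (D = -9 + (⅕)*3 = -9 + ⅗ = -42/5 ≈ -8.4000)
j = 3/2 (j = -3*(-½) = 3/2 ≈ 1.5000)
n = 21 (n = -7*(-3) = 21)
l(V) = 3/2
l(n) - 15*D = 3/2 - 15*(-42/5) = 3/2 + 126 = 255/2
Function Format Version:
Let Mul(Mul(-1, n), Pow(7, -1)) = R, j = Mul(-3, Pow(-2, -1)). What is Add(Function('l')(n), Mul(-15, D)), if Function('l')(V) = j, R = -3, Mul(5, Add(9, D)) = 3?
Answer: Rational(255, 2) ≈ 127.50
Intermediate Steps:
D = Rational(-42, 5) (D = Add(-9, Mul(Rational(1, 5), 3)) = Add(-9, Rational(3, 5)) = Rational(-42, 5) ≈ -8.4000)
j = Rational(3, 2) (j = Mul(-3, Rational(-1, 2)) = Rational(3, 2) ≈ 1.5000)
n = 21 (n = Mul(-7, -3) = 21)
Function('l')(V) = Rational(3, 2)
Add(Function('l')(n), Mul(-15, D)) = Add(Rational(3, 2), Mul(-15, Rational(-42, 5))) = Add(Rational(3, 2), 126) = Rational(255, 2)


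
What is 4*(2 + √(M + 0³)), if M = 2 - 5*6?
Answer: 8 + 8*I*√7 ≈ 8.0 + 21.166*I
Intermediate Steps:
M = -28 (M = 2 - 30 = -28)
4*(2 + √(M + 0³)) = 4*(2 + √(-28 + 0³)) = 4*(2 + √(-28 + 0)) = 4*(2 + √(-28)) = 4*(2 + 2*I*√7) = 8 + 8*I*√7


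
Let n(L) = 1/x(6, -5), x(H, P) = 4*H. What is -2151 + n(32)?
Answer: -51623/24 ≈ -2151.0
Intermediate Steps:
n(L) = 1/24 (n(L) = 1/(4*6) = 1/24)
-2151 + n(32) = -2151 + 1/24 = -51623/24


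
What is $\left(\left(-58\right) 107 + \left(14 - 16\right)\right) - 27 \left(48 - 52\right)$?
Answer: $-6100$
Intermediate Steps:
$\left(\left(-58\right) 107 + \left(14 - 16\right)\right) - 27 \left(48 - 52\right) = \left(-6206 - 2\right) - 27 \left(-4\right) = -6208 - -108 = -6208 + 108 = -6100$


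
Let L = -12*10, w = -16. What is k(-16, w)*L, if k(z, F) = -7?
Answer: 840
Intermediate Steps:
L = -120 (L = -1*120 = -120)
k(-16, w)*L = -7*(-120) = 840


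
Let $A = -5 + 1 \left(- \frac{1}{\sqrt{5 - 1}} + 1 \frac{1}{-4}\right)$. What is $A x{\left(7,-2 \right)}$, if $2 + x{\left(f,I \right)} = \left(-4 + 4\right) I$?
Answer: $\frac{23}{2} \approx 11.5$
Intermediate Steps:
$x{\left(f,I \right)} = -2$ ($x{\left(f,I \right)} = -2 + \left(-4 + 4\right) I = -2 + 0 I = -2 + 0 = -2$)
$A = - \frac{23}{4}$ ($A = -5 + 1 \left(- \frac{1}{\sqrt{4}} + 1 \left(- \frac{1}{4}\right)\right) = -5 + 1 \left(- \frac{1}{2} - \frac{1}{4}\right) = -5 + 1 \left(- \frac{3}{4}\right) = -5 - \frac{3}{4} = - \frac{23}{4} \approx -5.75$)
$A x{\left(7,-2 \right)} = \left(- \frac{23}{4}\right) \left(-2\right) = \frac{23}{2}$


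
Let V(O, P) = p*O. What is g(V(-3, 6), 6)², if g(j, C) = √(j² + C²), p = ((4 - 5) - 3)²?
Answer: 2340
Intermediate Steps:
p = 16 (p = (-1 - 3)² = (-4)² = 16)
V(O, P) = 16*O
g(j, C) = √(C² + j²)
g(V(-3, 6), 6)² = (√(6² + (16*(-3))²))² = (√(36 + (-48)²))² = (√(36 + 2304))² = (√2340)² = (6*√65)² = 2340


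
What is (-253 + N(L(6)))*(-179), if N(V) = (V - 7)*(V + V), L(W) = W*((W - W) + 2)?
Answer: 23807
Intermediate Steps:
L(W) = 2*W (L(W) = W*(0 + 2) = W*2 = 2*W)
N(V) = 2*V*(-7 + V) (N(V) = (-7 + V)*(2*V) = 2*V*(-7 + V))
(-253 + N(L(6)))*(-179) = (-253 + 2*(2*6)*(-7 + 2*6))*(-179) = (-253 + 2*12*(-7 + 12))*(-179) = (-253 + 2*12*5)*(-179) = (-253 + 120)*(-179) = -133*(-179) = 23807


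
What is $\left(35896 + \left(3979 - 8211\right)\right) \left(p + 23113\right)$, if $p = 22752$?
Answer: $1452269360$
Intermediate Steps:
$\left(35896 + \left(3979 - 8211\right)\right) \left(p + 23113\right) = \left(35896 + \left(3979 - 8211\right)\right) \left(22752 + 23113\right) = \left(35896 + \left(3979 - 8211\right)\right) 45865 = \left(35896 - 4232\right) 45865 = 31664 \cdot 45865 = 1452269360$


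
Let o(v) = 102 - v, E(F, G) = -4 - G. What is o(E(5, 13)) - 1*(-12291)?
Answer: 12410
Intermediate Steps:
o(E(5, 13)) - 1*(-12291) = (102 - (-4 - 1*13)) - 1*(-12291) = (102 - (-4 - 13)) + 12291 = (102 - 1*(-17)) + 12291 = (102 + 17) + 12291 = 119 + 12291 = 12410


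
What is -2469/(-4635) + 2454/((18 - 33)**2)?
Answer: 88369/7725 ≈ 11.439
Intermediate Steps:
-2469/(-4635) + 2454/((18 - 33)**2) = -2469*(-1/4635) + 2454/((-15)**2) = 823/1545 + 2454/225 = 823/1545 + 2454*(1/225) = 823/1545 + 818/75 = 88369/7725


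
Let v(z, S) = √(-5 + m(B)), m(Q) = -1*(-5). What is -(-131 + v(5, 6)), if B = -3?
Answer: 131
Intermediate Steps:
m(Q) = 5
v(z, S) = 0 (v(z, S) = √(-5 + 5) = √0 = 0)
-(-131 + v(5, 6)) = -(-131 + 0) = -1*(-131) = 131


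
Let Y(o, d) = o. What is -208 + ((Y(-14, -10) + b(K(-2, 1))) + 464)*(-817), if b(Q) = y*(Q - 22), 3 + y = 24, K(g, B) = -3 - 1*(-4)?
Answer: -7561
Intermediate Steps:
K(g, B) = 1 (K(g, B) = -3 + 4 = 1)
y = 21 (y = -3 + 24 = 21)
b(Q) = -462 + 21*Q (b(Q) = 21*(Q - 22) = 21*(-22 + Q) = -462 + 21*Q)
-208 + ((Y(-14, -10) + b(K(-2, 1))) + 464)*(-817) = -208 + ((-14 + (-462 + 21*1)) + 464)*(-817) = -208 + ((-14 + (-462 + 21)) + 464)*(-817) = -208 + ((-14 - 441) + 464)*(-817) = -208 + (-455 + 464)*(-817) = -208 + 9*(-817) = -208 - 7353 = -7561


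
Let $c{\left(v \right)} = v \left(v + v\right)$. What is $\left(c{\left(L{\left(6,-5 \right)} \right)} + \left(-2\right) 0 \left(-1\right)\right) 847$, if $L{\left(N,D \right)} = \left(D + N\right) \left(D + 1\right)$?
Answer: $27104$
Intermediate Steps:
$L{\left(N,D \right)} = \left(1 + D\right) \left(D + N\right)$ ($L{\left(N,D \right)} = \left(D + N\right) \left(1 + D\right) = \left(1 + D\right) \left(D + N\right)$)
$c{\left(v \right)} = 2 v^{2}$ ($c{\left(v \right)} = v 2 v = 2 v^{2}$)
$\left(c{\left(L{\left(6,-5 \right)} \right)} + \left(-2\right) 0 \left(-1\right)\right) 847 = \left(2 \left(-5 + 6 + \left(-5\right)^{2} - 30\right)^{2} + \left(-2\right) 0 \left(-1\right)\right) 847 = \left(2 \left(-5 + 6 + 25 - 30\right)^{2} + 0 \left(-1\right)\right) 847 = \left(2 \left(-4\right)^{2} + 0\right) 847 = \left(2 \cdot 16 + 0\right) 847 = \left(32 + 0\right) 847 = 32 \cdot 847 = 27104$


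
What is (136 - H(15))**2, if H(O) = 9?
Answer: 16129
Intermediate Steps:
(136 - H(15))**2 = (136 - 1*9)**2 = (136 - 9)**2 = 127**2 = 16129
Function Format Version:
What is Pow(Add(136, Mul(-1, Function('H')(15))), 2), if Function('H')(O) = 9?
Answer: 16129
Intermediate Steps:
Pow(Add(136, Mul(-1, Function('H')(15))), 2) = Pow(Add(136, Mul(-1, 9)), 2) = Pow(Add(136, -9), 2) = Pow(127, 2) = 16129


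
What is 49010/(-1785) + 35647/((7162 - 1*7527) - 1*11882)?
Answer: -132771073/4372179 ≈ -30.367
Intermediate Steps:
49010/(-1785) + 35647/((7162 - 1*7527) - 1*11882) = 49010*(-1/1785) + 35647/((7162 - 7527) - 11882) = -9802/357 + 35647/(-365 - 11882) = -9802/357 + 35647/(-12247) = -9802/357 + 35647*(-1/12247) = -9802/357 - 35647/12247 = -132771073/4372179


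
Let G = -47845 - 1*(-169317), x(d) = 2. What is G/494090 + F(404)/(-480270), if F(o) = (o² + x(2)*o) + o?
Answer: -1145143654/11864830215 ≈ -0.096516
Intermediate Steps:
G = 121472 (G = -47845 + 169317 = 121472)
F(o) = o² + 3*o (F(o) = (o² + 2*o) + o = o² + 3*o)
G/494090 + F(404)/(-480270) = 121472/494090 + (404*(3 + 404))/(-480270) = 121472*(1/494090) + (404*407)*(-1/480270) = 60736/247045 + 164428*(-1/480270) = 60736/247045 - 82214/240135 = -1145143654/11864830215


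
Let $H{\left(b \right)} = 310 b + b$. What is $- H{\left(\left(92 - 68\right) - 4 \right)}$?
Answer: $-6220$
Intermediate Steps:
$H{\left(b \right)} = 311 b$
$- H{\left(\left(92 - 68\right) - 4 \right)} = - 311 \left(\left(92 - 68\right) - 4\right) = - 311 \left(24 - 4\right) = - 311 \cdot 20 = \left(-1\right) 6220 = -6220$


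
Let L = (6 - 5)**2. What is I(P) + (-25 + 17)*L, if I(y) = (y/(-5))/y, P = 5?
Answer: -41/5 ≈ -8.2000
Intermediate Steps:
I(y) = -1/5 (I(y) = (y*(-1/5))/y = (-y/5)/y = -1/5)
L = 1 (L = 1**2 = 1)
I(P) + (-25 + 17)*L = -1/5 + (-25 + 17)*1 = -1/5 - 8*1 = -1/5 - 8 = -41/5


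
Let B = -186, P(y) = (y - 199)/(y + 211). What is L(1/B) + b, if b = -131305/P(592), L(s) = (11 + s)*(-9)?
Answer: -6539561785/24366 ≈ -2.6839e+5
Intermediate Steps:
P(y) = (-199 + y)/(211 + y)
L(s) = -99 - 9*s
b = -105437915/393 (b = -131305*(211 + 592)/(-199 + 592) = -131305/(393/803) = -131305/((1/803)*393) = -131305/393/803 = -131305*803/393 = -105437915/393 ≈ -2.6829e+5)
L(1/B) + b = (-99 - 9/(-186)) - 105437915/393 = (-99 - 9*(-1/186)) - 105437915/393 = (-99 + 3/62) - 105437915/393 = -6135/62 - 105437915/393 = -6539561785/24366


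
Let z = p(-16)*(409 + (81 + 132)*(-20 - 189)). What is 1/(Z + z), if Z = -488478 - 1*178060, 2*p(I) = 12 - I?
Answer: -1/1284050 ≈ -7.7879e-7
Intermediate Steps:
p(I) = 6 - I/2 (p(I) = (12 - I)/2 = 6 - I/2)
Z = -666538 (Z = -488478 - 178060 = -666538)
z = -617512 (z = (6 - ½*(-16))*(409 + (81 + 132)*(-20 - 189)) = (6 + 8)*(409 + 213*(-209)) = 14*(409 - 44517) = 14*(-44108) = -617512)
1/(Z + z) = 1/(-666538 - 617512) = 1/(-1284050) = -1/1284050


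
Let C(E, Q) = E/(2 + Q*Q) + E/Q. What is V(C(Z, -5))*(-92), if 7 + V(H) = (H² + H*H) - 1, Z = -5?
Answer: 447488/729 ≈ 613.84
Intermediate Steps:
C(E, Q) = E/Q + E/(2 + Q²) (C(E, Q) = E/(2 + Q²) + E/Q = E/Q + E/(2 + Q²))
V(H) = -8 + 2*H² (V(H) = -7 + ((H² + H*H) - 1) = -7 + ((H² + H²) - 1) = -7 + (2*H² - 1) = -7 + (-1 + 2*H²) = -8 + 2*H²)
V(C(Z, -5))*(-92) = (-8 + 2*(-5*(2 - 5 + (-5)²)/(-5*(2 + (-5)²)))²)*(-92) = (-8 + 2*(-5*(-⅕)*(2 - 5 + 25)/(2 + 25))²)*(-92) = (-8 + 2*(-5*(-⅕)*22/27)²)*(-92) = (-8 + 2*(-5*(-⅕)*1/27*22)²)*(-92) = (-8 + 2*(22/27)²)*(-92) = (-8 + 2*(484/729))*(-92) = (-8 + 968/729)*(-92) = -4864/729*(-92) = 447488/729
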